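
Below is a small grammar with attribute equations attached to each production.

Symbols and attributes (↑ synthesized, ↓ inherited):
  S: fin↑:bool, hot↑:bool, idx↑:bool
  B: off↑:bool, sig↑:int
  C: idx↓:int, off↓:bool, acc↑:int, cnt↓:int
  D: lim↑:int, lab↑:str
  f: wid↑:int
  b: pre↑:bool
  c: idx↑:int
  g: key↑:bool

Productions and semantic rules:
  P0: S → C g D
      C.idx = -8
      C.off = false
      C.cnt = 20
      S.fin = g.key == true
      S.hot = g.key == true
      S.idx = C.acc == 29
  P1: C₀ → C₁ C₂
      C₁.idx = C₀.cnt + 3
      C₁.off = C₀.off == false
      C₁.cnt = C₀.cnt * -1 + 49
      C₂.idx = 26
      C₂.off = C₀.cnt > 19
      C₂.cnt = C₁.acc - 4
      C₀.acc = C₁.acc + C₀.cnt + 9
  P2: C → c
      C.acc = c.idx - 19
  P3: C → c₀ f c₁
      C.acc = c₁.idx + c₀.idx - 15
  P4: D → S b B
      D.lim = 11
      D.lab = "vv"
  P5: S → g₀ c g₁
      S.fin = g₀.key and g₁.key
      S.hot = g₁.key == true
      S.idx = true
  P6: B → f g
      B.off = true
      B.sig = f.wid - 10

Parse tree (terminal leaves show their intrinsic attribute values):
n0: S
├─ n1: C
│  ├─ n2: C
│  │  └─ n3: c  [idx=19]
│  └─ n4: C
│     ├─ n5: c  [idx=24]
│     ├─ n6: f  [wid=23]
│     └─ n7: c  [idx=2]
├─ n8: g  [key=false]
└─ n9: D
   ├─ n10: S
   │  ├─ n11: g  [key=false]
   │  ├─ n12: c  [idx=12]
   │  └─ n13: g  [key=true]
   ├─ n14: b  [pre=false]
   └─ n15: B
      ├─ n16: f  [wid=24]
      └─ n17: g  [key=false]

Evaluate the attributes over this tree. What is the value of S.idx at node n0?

1. n1.idx = -8  [-8]
2. n1.off = false  [false]
3. n1.cnt = 20  [20]
4. n2.idx = 23  [C₀.cnt + 3]
5. n2.off = true  [C₀.off == false]
6. n2.cnt = 29  [C₀.cnt * -1 + 49]
7. n3.idx = 19  [terminal]
8. n2.acc = 0  [c.idx - 19]
9. n4.idx = 26  [26]
10. n4.off = true  [C₀.cnt > 19]
11. n4.cnt = -4  [C₁.acc - 4]
12. n5.idx = 24  [terminal]
13. n6.wid = 23  [terminal]
14. n7.idx = 2  [terminal]
15. n4.acc = 11  [c₁.idx + c₀.idx - 15]
16. n1.acc = 29  [C₁.acc + C₀.cnt + 9]
17. n8.key = false  [terminal]
18. n11.key = false  [terminal]
19. n12.idx = 12  [terminal]
20. n13.key = true  [terminal]
21. n10.fin = false  [g₀.key and g₁.key]
22. n10.hot = true  [g₁.key == true]
23. n10.idx = true  [true]
24. n14.pre = false  [terminal]
25. n16.wid = 24  [terminal]
26. n17.key = false  [terminal]
27. n15.off = true  [true]
28. n15.sig = 14  [f.wid - 10]
29. n9.lim = 11  [11]
30. n9.lab = "vv"  ["vv"]
31. n0.fin = false  [g.key == true]
32. n0.hot = false  [g.key == true]
33. n0.idx = true  [C.acc == 29]

true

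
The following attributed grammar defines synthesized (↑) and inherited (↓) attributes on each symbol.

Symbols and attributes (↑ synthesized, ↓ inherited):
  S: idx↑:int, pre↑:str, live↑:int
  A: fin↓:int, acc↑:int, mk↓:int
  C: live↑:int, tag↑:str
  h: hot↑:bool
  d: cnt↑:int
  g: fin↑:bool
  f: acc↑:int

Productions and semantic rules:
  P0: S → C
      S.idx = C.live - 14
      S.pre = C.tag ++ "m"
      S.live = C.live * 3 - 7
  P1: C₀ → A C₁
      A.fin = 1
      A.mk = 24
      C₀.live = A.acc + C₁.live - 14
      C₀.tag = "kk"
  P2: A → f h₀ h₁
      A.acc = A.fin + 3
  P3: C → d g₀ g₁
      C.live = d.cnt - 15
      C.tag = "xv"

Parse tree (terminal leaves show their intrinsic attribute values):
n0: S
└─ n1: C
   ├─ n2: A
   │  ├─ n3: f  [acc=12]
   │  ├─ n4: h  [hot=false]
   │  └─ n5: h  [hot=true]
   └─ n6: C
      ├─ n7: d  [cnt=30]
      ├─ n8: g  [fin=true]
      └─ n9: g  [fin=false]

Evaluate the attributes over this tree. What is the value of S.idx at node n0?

1. n2.fin = 1  [1]
2. n2.mk = 24  [24]
3. n3.acc = 12  [terminal]
4. n4.hot = false  [terminal]
5. n5.hot = true  [terminal]
6. n2.acc = 4  [A.fin + 3]
7. n7.cnt = 30  [terminal]
8. n8.fin = true  [terminal]
9. n9.fin = false  [terminal]
10. n6.live = 15  [d.cnt - 15]
11. n6.tag = "xv"  ["xv"]
12. n1.live = 5  [A.acc + C₁.live - 14]
13. n1.tag = "kk"  ["kk"]
14. n0.idx = -9  [C.live - 14]
15. n0.pre = "kkm"  [C.tag ++ "m"]
16. n0.live = 8  [C.live * 3 - 7]

-9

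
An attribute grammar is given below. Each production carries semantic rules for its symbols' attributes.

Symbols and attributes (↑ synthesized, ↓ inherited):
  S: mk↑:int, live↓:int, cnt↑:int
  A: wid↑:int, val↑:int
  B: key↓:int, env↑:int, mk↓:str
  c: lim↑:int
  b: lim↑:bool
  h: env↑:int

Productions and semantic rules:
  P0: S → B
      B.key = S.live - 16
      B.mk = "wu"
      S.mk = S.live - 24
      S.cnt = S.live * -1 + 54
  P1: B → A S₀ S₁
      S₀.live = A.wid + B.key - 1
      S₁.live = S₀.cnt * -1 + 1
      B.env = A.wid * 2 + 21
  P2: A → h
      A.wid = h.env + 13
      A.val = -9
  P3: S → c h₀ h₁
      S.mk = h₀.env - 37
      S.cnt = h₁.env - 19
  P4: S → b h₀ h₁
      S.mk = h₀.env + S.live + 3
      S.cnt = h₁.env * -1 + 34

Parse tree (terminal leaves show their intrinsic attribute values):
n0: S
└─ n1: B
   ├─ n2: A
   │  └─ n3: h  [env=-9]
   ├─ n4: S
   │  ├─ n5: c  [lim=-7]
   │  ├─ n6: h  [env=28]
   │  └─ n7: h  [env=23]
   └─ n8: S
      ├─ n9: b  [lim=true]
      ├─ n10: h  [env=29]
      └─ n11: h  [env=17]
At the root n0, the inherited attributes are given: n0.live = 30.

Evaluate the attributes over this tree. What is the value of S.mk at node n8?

1. n0.live = 30  [given at root]
2. n1.key = 14  [S.live - 16]
3. n1.mk = "wu"  ["wu"]
4. n3.env = -9  [terminal]
5. n2.wid = 4  [h.env + 13]
6. n2.val = -9  [-9]
7. n4.live = 17  [A.wid + B.key - 1]
8. n5.lim = -7  [terminal]
9. n6.env = 28  [terminal]
10. n7.env = 23  [terminal]
11. n4.mk = -9  [h₀.env - 37]
12. n4.cnt = 4  [h₁.env - 19]
13. n8.live = -3  [S₀.cnt * -1 + 1]
14. n9.lim = true  [terminal]
15. n10.env = 29  [terminal]
16. n11.env = 17  [terminal]
17. n8.mk = 29  [h₀.env + S.live + 3]
18. n8.cnt = 17  [h₁.env * -1 + 34]
19. n1.env = 29  [A.wid * 2 + 21]
20. n0.mk = 6  [S.live - 24]
21. n0.cnt = 24  [S.live * -1 + 54]

29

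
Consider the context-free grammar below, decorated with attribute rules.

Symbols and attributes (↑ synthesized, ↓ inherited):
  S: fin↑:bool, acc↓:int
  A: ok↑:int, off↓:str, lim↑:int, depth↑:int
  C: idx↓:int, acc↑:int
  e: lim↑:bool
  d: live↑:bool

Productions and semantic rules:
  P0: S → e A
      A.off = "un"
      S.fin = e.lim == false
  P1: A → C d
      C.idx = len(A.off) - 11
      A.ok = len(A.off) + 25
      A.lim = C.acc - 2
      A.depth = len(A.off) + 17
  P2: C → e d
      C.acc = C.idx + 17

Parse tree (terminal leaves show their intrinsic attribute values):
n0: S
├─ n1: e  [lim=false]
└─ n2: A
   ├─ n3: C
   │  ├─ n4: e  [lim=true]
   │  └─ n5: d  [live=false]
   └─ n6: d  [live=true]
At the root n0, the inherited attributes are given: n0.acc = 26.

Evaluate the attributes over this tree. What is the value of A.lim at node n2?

1. n0.acc = 26  [given at root]
2. n1.lim = false  [terminal]
3. n2.off = "un"  ["un"]
4. n3.idx = -9  [len(A.off) - 11]
5. n4.lim = true  [terminal]
6. n5.live = false  [terminal]
7. n3.acc = 8  [C.idx + 17]
8. n6.live = true  [terminal]
9. n2.ok = 27  [len(A.off) + 25]
10. n2.lim = 6  [C.acc - 2]
11. n2.depth = 19  [len(A.off) + 17]
12. n0.fin = true  [e.lim == false]

6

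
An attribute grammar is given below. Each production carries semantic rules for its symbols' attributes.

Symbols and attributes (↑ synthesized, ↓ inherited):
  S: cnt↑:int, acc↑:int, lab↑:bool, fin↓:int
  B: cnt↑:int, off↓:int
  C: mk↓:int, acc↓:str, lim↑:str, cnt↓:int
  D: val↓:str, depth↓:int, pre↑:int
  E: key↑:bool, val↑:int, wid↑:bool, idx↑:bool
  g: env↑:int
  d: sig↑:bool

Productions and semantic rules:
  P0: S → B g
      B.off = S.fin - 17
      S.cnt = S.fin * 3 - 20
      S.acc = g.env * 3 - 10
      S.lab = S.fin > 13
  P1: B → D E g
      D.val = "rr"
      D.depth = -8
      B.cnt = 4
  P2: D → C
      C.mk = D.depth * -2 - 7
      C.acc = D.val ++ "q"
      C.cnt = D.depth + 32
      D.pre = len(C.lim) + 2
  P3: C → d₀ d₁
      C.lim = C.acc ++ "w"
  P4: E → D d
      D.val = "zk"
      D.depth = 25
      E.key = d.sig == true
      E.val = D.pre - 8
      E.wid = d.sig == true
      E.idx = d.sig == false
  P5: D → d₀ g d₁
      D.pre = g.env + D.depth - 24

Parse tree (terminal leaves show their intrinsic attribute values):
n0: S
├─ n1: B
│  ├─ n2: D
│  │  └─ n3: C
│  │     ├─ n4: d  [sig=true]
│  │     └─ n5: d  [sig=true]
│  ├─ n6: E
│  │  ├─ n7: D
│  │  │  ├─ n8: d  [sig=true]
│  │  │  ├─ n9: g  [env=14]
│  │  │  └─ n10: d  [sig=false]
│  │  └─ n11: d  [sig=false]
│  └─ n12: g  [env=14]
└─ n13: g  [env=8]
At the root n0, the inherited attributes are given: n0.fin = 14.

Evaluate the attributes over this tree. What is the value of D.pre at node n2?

1. n0.fin = 14  [given at root]
2. n1.off = -3  [S.fin - 17]
3. n2.val = "rr"  ["rr"]
4. n2.depth = -8  [-8]
5. n3.mk = 9  [D.depth * -2 - 7]
6. n3.acc = "rrq"  [D.val ++ "q"]
7. n3.cnt = 24  [D.depth + 32]
8. n4.sig = true  [terminal]
9. n5.sig = true  [terminal]
10. n3.lim = "rrqw"  [C.acc ++ "w"]
11. n2.pre = 6  [len(C.lim) + 2]
12. n7.val = "zk"  ["zk"]
13. n7.depth = 25  [25]
14. n8.sig = true  [terminal]
15. n9.env = 14  [terminal]
16. n10.sig = false  [terminal]
17. n7.pre = 15  [g.env + D.depth - 24]
18. n11.sig = false  [terminal]
19. n6.key = false  [d.sig == true]
20. n6.val = 7  [D.pre - 8]
21. n6.wid = false  [d.sig == true]
22. n6.idx = true  [d.sig == false]
23. n12.env = 14  [terminal]
24. n1.cnt = 4  [4]
25. n13.env = 8  [terminal]
26. n0.cnt = 22  [S.fin * 3 - 20]
27. n0.acc = 14  [g.env * 3 - 10]
28. n0.lab = true  [S.fin > 13]

6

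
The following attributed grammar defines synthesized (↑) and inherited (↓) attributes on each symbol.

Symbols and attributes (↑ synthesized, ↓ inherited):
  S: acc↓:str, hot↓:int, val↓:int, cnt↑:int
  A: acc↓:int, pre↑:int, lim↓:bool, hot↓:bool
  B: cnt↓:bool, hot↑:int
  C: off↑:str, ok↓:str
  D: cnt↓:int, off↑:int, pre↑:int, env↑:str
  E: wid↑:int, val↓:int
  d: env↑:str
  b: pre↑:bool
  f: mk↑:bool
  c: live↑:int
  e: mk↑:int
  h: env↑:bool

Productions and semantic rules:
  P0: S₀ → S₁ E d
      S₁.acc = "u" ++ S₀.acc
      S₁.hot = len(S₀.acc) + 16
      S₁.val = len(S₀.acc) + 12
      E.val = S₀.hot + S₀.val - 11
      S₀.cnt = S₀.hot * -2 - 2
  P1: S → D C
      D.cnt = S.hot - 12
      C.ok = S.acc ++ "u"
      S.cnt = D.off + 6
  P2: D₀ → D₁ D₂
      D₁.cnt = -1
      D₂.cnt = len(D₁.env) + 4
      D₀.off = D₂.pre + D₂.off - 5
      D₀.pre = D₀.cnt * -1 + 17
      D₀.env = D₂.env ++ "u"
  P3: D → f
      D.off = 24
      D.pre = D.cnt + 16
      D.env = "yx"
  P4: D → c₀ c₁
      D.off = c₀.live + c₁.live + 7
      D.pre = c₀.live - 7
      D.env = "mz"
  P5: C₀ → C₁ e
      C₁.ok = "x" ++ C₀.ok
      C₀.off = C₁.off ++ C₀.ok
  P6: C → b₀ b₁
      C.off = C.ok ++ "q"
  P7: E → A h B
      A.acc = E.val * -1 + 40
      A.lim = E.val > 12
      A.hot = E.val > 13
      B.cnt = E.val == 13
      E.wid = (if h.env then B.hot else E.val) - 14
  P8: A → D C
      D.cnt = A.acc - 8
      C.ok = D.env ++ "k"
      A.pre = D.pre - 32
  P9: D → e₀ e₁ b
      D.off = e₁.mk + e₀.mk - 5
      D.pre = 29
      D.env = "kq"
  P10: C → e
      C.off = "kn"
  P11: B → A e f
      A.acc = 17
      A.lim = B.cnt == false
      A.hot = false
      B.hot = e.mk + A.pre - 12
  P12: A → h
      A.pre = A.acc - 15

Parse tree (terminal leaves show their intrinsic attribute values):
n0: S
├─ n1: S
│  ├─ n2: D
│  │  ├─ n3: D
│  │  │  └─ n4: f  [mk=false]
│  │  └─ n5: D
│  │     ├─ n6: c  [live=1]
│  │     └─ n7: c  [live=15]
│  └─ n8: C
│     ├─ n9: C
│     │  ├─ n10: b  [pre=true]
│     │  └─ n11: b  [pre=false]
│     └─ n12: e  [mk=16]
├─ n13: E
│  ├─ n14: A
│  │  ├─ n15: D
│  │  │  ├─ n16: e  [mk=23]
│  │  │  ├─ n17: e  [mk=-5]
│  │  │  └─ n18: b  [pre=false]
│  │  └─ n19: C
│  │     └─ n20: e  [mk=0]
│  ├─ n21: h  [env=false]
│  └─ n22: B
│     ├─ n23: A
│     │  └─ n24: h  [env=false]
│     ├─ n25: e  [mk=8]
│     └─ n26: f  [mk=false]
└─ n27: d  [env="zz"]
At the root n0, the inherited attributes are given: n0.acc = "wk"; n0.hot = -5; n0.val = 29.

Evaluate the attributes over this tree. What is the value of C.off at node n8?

"xuwkuquwku"

1. n0.acc = "wk"  [given at root]
2. n0.hot = -5  [given at root]
3. n0.val = 29  [given at root]
4. n1.acc = "uwk"  ["u" ++ S₀.acc]
5. n1.hot = 18  [len(S₀.acc) + 16]
6. n1.val = 14  [len(S₀.acc) + 12]
7. n2.cnt = 6  [S.hot - 12]
8. n3.cnt = -1  [-1]
9. n4.mk = false  [terminal]
10. n3.off = 24  [24]
11. n3.pre = 15  [D.cnt + 16]
12. n3.env = "yx"  ["yx"]
13. n5.cnt = 6  [len(D₁.env) + 4]
14. n6.live = 1  [terminal]
15. n7.live = 15  [terminal]
16. n5.off = 23  [c₀.live + c₁.live + 7]
17. n5.pre = -6  [c₀.live - 7]
18. n5.env = "mz"  ["mz"]
19. n2.off = 12  [D₂.pre + D₂.off - 5]
20. n2.pre = 11  [D₀.cnt * -1 + 17]
21. n2.env = "mzu"  [D₂.env ++ "u"]
22. n8.ok = "uwku"  [S.acc ++ "u"]
23. n9.ok = "xuwku"  ["x" ++ C₀.ok]
24. n10.pre = true  [terminal]
25. n11.pre = false  [terminal]
26. n9.off = "xuwkuq"  [C.ok ++ "q"]
27. n12.mk = 16  [terminal]
28. n8.off = "xuwkuquwku"  [C₁.off ++ C₀.ok]
29. n1.cnt = 18  [D.off + 6]
30. n13.val = 13  [S₀.hot + S₀.val - 11]
31. n14.acc = 27  [E.val * -1 + 40]
32. n14.lim = true  [E.val > 12]
33. n14.hot = false  [E.val > 13]
34. n15.cnt = 19  [A.acc - 8]
35. n16.mk = 23  [terminal]
36. n17.mk = -5  [terminal]
37. n18.pre = false  [terminal]
38. n15.off = 13  [e₁.mk + e₀.mk - 5]
39. n15.pre = 29  [29]
40. n15.env = "kq"  ["kq"]
41. n19.ok = "kqk"  [D.env ++ "k"]
42. n20.mk = 0  [terminal]
43. n19.off = "kn"  ["kn"]
44. n14.pre = -3  [D.pre - 32]
45. n21.env = false  [terminal]
46. n22.cnt = true  [E.val == 13]
47. n23.acc = 17  [17]
48. n23.lim = false  [B.cnt == false]
49. n23.hot = false  [false]
50. n24.env = false  [terminal]
51. n23.pre = 2  [A.acc - 15]
52. n25.mk = 8  [terminal]
53. n26.mk = false  [terminal]
54. n22.hot = -2  [e.mk + A.pre - 12]
55. n13.wid = -1  [(if h.env then B.hot else E.val) - 14]
56. n27.env = "zz"  [terminal]
57. n0.cnt = 8  [S₀.hot * -2 - 2]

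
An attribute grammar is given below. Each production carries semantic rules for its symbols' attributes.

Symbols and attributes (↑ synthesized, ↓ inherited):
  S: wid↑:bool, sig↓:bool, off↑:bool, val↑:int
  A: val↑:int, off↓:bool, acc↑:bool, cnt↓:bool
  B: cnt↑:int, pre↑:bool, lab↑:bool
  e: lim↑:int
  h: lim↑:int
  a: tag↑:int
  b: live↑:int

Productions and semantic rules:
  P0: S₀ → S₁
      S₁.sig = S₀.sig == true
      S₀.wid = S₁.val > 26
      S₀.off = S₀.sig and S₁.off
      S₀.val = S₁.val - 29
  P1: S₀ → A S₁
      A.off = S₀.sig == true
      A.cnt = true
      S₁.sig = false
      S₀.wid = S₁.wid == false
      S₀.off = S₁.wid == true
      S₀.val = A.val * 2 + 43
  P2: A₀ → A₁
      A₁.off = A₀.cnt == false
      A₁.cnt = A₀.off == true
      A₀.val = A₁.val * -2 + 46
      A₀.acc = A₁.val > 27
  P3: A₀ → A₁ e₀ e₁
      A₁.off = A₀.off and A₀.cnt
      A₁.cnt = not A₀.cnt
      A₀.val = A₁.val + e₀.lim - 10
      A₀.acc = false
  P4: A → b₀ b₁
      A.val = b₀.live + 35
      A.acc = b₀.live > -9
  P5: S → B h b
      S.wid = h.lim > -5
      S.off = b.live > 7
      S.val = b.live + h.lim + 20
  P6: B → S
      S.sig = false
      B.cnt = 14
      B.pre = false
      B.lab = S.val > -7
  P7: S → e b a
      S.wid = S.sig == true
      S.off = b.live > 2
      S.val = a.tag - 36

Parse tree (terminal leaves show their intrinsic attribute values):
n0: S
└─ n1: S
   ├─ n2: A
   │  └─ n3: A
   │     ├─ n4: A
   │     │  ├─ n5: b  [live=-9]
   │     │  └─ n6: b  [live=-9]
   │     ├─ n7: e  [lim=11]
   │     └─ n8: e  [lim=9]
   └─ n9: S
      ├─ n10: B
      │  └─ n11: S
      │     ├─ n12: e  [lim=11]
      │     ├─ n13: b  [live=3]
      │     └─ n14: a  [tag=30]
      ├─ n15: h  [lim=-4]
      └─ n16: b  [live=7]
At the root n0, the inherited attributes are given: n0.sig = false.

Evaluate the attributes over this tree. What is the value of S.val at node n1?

27

1. n0.sig = false  [given at root]
2. n1.sig = false  [S₀.sig == true]
3. n2.off = false  [S₀.sig == true]
4. n2.cnt = true  [true]
5. n3.off = false  [A₀.cnt == false]
6. n3.cnt = false  [A₀.off == true]
7. n4.off = false  [A₀.off and A₀.cnt]
8. n4.cnt = true  [not A₀.cnt]
9. n5.live = -9  [terminal]
10. n6.live = -9  [terminal]
11. n4.val = 26  [b₀.live + 35]
12. n4.acc = false  [b₀.live > -9]
13. n7.lim = 11  [terminal]
14. n8.lim = 9  [terminal]
15. n3.val = 27  [A₁.val + e₀.lim - 10]
16. n3.acc = false  [false]
17. n2.val = -8  [A₁.val * -2 + 46]
18. n2.acc = false  [A₁.val > 27]
19. n9.sig = false  [false]
20. n11.sig = false  [false]
21. n12.lim = 11  [terminal]
22. n13.live = 3  [terminal]
23. n14.tag = 30  [terminal]
24. n11.wid = false  [S.sig == true]
25. n11.off = true  [b.live > 2]
26. n11.val = -6  [a.tag - 36]
27. n10.cnt = 14  [14]
28. n10.pre = false  [false]
29. n10.lab = true  [S.val > -7]
30. n15.lim = -4  [terminal]
31. n16.live = 7  [terminal]
32. n9.wid = true  [h.lim > -5]
33. n9.off = false  [b.live > 7]
34. n9.val = 23  [b.live + h.lim + 20]
35. n1.wid = false  [S₁.wid == false]
36. n1.off = true  [S₁.wid == true]
37. n1.val = 27  [A.val * 2 + 43]
38. n0.wid = true  [S₁.val > 26]
39. n0.off = false  [S₀.sig and S₁.off]
40. n0.val = -2  [S₁.val - 29]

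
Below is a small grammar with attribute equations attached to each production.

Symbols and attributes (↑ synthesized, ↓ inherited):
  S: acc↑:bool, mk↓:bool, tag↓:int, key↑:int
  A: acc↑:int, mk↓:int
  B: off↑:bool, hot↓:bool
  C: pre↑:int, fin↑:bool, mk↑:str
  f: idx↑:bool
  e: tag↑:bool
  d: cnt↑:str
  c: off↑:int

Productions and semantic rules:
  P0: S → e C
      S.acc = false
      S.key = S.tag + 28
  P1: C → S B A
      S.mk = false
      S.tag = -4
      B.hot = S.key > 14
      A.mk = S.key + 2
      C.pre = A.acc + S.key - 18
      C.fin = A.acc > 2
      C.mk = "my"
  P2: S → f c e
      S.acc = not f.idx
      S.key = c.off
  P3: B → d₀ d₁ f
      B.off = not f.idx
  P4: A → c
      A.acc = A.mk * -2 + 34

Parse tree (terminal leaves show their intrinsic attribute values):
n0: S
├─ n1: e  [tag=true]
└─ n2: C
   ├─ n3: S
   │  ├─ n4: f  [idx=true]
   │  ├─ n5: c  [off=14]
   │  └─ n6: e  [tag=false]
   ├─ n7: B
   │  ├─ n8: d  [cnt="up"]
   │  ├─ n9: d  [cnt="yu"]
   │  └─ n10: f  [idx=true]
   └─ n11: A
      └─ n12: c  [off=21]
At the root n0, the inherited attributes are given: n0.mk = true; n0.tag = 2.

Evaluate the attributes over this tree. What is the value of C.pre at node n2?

1. n0.mk = true  [given at root]
2. n0.tag = 2  [given at root]
3. n1.tag = true  [terminal]
4. n3.mk = false  [false]
5. n3.tag = -4  [-4]
6. n4.idx = true  [terminal]
7. n5.off = 14  [terminal]
8. n6.tag = false  [terminal]
9. n3.acc = false  [not f.idx]
10. n3.key = 14  [c.off]
11. n7.hot = false  [S.key > 14]
12. n8.cnt = "up"  [terminal]
13. n9.cnt = "yu"  [terminal]
14. n10.idx = true  [terminal]
15. n7.off = false  [not f.idx]
16. n11.mk = 16  [S.key + 2]
17. n12.off = 21  [terminal]
18. n11.acc = 2  [A.mk * -2 + 34]
19. n2.pre = -2  [A.acc + S.key - 18]
20. n2.fin = false  [A.acc > 2]
21. n2.mk = "my"  ["my"]
22. n0.acc = false  [false]
23. n0.key = 30  [S.tag + 28]

-2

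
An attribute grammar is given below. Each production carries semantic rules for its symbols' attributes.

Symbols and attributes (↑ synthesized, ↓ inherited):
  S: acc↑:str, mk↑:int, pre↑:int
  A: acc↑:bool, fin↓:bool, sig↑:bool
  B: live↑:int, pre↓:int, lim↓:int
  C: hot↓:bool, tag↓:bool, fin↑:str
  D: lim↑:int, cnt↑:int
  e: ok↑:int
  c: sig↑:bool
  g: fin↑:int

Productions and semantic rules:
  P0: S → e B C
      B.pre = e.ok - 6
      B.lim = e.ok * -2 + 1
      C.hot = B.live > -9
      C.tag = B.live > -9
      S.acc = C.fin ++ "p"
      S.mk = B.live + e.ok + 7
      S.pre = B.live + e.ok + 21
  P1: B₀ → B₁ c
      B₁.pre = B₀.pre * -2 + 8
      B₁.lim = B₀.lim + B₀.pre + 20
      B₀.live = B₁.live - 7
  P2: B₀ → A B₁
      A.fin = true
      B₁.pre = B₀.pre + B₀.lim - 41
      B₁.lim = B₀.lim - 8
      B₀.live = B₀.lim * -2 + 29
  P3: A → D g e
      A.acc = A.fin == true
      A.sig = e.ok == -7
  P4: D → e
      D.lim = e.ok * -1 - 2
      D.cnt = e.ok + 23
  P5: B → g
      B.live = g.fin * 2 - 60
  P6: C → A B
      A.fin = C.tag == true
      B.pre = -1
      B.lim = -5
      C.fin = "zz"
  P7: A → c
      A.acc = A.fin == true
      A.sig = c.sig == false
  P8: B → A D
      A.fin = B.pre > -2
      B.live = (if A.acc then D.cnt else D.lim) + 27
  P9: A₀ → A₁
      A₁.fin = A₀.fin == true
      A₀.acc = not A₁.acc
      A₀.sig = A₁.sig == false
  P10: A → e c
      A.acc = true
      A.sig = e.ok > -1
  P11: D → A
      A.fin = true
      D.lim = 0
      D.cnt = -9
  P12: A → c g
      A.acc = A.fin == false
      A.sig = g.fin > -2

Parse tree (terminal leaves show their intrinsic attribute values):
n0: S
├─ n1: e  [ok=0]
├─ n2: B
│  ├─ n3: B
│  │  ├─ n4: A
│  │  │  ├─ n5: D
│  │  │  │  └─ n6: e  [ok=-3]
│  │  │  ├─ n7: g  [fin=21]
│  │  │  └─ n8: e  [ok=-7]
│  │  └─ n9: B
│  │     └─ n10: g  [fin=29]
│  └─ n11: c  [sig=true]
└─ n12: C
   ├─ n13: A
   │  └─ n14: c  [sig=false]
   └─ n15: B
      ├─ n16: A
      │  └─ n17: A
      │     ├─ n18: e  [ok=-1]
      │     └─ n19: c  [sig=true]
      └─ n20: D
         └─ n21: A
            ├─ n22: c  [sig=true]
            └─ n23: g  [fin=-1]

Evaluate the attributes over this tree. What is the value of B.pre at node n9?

1. n1.ok = 0  [terminal]
2. n2.pre = -6  [e.ok - 6]
3. n2.lim = 1  [e.ok * -2 + 1]
4. n3.pre = 20  [B₀.pre * -2 + 8]
5. n3.lim = 15  [B₀.lim + B₀.pre + 20]
6. n4.fin = true  [true]
7. n6.ok = -3  [terminal]
8. n5.lim = 1  [e.ok * -1 - 2]
9. n5.cnt = 20  [e.ok + 23]
10. n7.fin = 21  [terminal]
11. n8.ok = -7  [terminal]
12. n4.acc = true  [A.fin == true]
13. n4.sig = true  [e.ok == -7]
14. n9.pre = -6  [B₀.pre + B₀.lim - 41]
15. n9.lim = 7  [B₀.lim - 8]
16. n10.fin = 29  [terminal]
17. n9.live = -2  [g.fin * 2 - 60]
18. n3.live = -1  [B₀.lim * -2 + 29]
19. n11.sig = true  [terminal]
20. n2.live = -8  [B₁.live - 7]
21. n12.hot = true  [B.live > -9]
22. n12.tag = true  [B.live > -9]
23. n13.fin = true  [C.tag == true]
24. n14.sig = false  [terminal]
25. n13.acc = true  [A.fin == true]
26. n13.sig = true  [c.sig == false]
27. n15.pre = -1  [-1]
28. n15.lim = -5  [-5]
29. n16.fin = true  [B.pre > -2]
30. n17.fin = true  [A₀.fin == true]
31. n18.ok = -1  [terminal]
32. n19.sig = true  [terminal]
33. n17.acc = true  [true]
34. n17.sig = false  [e.ok > -1]
35. n16.acc = false  [not A₁.acc]
36. n16.sig = true  [A₁.sig == false]
37. n21.fin = true  [true]
38. n22.sig = true  [terminal]
39. n23.fin = -1  [terminal]
40. n21.acc = false  [A.fin == false]
41. n21.sig = true  [g.fin > -2]
42. n20.lim = 0  [0]
43. n20.cnt = -9  [-9]
44. n15.live = 27  [(if A.acc then D.cnt else D.lim) + 27]
45. n12.fin = "zz"  ["zz"]
46. n0.acc = "zzp"  [C.fin ++ "p"]
47. n0.mk = -1  [B.live + e.ok + 7]
48. n0.pre = 13  [B.live + e.ok + 21]

-6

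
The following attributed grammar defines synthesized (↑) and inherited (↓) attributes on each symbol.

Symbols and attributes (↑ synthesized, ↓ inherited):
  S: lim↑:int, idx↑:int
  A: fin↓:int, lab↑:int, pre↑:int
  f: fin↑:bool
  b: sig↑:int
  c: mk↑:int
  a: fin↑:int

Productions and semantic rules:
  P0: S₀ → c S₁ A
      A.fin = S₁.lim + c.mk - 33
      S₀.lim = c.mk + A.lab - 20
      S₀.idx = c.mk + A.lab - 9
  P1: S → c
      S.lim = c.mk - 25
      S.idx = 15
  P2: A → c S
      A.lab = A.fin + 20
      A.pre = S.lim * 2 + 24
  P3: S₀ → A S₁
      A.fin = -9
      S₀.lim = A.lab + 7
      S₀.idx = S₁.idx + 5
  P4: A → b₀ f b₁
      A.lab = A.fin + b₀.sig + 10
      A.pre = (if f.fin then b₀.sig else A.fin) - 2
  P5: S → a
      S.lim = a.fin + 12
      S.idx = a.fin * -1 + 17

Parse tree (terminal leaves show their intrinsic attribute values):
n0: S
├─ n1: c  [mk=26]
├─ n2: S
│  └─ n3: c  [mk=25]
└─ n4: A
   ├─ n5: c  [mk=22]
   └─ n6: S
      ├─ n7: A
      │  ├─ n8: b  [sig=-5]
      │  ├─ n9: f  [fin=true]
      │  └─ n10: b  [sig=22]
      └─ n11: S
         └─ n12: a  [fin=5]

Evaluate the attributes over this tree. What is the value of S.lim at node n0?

1. n1.mk = 26  [terminal]
2. n3.mk = 25  [terminal]
3. n2.lim = 0  [c.mk - 25]
4. n2.idx = 15  [15]
5. n4.fin = -7  [S₁.lim + c.mk - 33]
6. n5.mk = 22  [terminal]
7. n7.fin = -9  [-9]
8. n8.sig = -5  [terminal]
9. n9.fin = true  [terminal]
10. n10.sig = 22  [terminal]
11. n7.lab = -4  [A.fin + b₀.sig + 10]
12. n7.pre = -7  [(if f.fin then b₀.sig else A.fin) - 2]
13. n12.fin = 5  [terminal]
14. n11.lim = 17  [a.fin + 12]
15. n11.idx = 12  [a.fin * -1 + 17]
16. n6.lim = 3  [A.lab + 7]
17. n6.idx = 17  [S₁.idx + 5]
18. n4.lab = 13  [A.fin + 20]
19. n4.pre = 30  [S.lim * 2 + 24]
20. n0.lim = 19  [c.mk + A.lab - 20]
21. n0.idx = 30  [c.mk + A.lab - 9]

19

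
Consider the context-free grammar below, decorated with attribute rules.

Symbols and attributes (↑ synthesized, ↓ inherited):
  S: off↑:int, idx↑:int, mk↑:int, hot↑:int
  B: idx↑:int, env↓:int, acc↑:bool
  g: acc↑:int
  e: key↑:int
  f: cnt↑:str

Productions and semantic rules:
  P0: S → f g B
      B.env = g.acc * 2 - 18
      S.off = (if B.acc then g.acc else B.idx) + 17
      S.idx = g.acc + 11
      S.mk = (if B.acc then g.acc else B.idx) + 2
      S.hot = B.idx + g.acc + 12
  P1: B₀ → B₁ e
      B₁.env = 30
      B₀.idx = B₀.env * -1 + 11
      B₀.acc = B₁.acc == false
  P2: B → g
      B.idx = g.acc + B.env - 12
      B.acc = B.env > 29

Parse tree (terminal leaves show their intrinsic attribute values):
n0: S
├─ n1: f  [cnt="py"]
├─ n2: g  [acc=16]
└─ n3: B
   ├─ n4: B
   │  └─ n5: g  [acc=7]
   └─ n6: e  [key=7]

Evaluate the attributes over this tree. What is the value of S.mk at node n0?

1. n1.cnt = "py"  [terminal]
2. n2.acc = 16  [terminal]
3. n3.env = 14  [g.acc * 2 - 18]
4. n4.env = 30  [30]
5. n5.acc = 7  [terminal]
6. n4.idx = 25  [g.acc + B.env - 12]
7. n4.acc = true  [B.env > 29]
8. n6.key = 7  [terminal]
9. n3.idx = -3  [B₀.env * -1 + 11]
10. n3.acc = false  [B₁.acc == false]
11. n0.off = 14  [(if B.acc then g.acc else B.idx) + 17]
12. n0.idx = 27  [g.acc + 11]
13. n0.mk = -1  [(if B.acc then g.acc else B.idx) + 2]
14. n0.hot = 25  [B.idx + g.acc + 12]

-1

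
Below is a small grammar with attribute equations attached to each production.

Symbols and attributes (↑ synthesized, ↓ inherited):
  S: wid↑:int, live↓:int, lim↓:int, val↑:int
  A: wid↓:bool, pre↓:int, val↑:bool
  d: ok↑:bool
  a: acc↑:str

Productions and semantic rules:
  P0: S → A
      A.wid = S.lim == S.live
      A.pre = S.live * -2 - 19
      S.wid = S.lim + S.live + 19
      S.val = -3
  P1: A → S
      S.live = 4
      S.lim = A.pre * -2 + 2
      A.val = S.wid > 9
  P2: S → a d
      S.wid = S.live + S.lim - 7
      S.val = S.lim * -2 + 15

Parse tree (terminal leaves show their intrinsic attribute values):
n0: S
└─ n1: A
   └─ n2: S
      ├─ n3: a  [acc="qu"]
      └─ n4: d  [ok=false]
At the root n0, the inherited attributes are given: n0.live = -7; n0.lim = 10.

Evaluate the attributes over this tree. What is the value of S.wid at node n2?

1. n0.live = -7  [given at root]
2. n0.lim = 10  [given at root]
3. n1.wid = false  [S.lim == S.live]
4. n1.pre = -5  [S.live * -2 - 19]
5. n2.live = 4  [4]
6. n2.lim = 12  [A.pre * -2 + 2]
7. n3.acc = "qu"  [terminal]
8. n4.ok = false  [terminal]
9. n2.wid = 9  [S.live + S.lim - 7]
10. n2.val = -9  [S.lim * -2 + 15]
11. n1.val = false  [S.wid > 9]
12. n0.wid = 22  [S.lim + S.live + 19]
13. n0.val = -3  [-3]

9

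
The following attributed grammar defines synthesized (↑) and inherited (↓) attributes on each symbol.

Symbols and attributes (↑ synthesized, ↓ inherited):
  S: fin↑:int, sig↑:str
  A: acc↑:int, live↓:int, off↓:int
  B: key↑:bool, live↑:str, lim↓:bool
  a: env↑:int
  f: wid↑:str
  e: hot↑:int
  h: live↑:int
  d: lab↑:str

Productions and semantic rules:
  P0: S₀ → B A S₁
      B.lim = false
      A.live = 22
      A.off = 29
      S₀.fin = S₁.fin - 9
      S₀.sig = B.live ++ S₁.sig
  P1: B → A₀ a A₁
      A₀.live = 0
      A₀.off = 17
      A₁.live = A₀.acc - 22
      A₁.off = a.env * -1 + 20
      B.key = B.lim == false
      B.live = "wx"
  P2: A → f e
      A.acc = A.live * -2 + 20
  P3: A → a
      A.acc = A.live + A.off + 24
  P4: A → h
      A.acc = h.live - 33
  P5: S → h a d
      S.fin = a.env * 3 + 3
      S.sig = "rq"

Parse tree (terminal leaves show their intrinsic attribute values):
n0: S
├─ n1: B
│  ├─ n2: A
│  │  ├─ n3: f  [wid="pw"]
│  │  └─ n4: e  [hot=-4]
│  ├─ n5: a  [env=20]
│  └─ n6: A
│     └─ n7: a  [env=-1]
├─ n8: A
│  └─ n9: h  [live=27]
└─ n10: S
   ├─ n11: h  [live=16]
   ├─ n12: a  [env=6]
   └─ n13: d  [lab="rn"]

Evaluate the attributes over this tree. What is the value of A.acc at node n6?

22

1. n1.lim = false  [false]
2. n2.live = 0  [0]
3. n2.off = 17  [17]
4. n3.wid = "pw"  [terminal]
5. n4.hot = -4  [terminal]
6. n2.acc = 20  [A.live * -2 + 20]
7. n5.env = 20  [terminal]
8. n6.live = -2  [A₀.acc - 22]
9. n6.off = 0  [a.env * -1 + 20]
10. n7.env = -1  [terminal]
11. n6.acc = 22  [A.live + A.off + 24]
12. n1.key = true  [B.lim == false]
13. n1.live = "wx"  ["wx"]
14. n8.live = 22  [22]
15. n8.off = 29  [29]
16. n9.live = 27  [terminal]
17. n8.acc = -6  [h.live - 33]
18. n11.live = 16  [terminal]
19. n12.env = 6  [terminal]
20. n13.lab = "rn"  [terminal]
21. n10.fin = 21  [a.env * 3 + 3]
22. n10.sig = "rq"  ["rq"]
23. n0.fin = 12  [S₁.fin - 9]
24. n0.sig = "wxrq"  [B.live ++ S₁.sig]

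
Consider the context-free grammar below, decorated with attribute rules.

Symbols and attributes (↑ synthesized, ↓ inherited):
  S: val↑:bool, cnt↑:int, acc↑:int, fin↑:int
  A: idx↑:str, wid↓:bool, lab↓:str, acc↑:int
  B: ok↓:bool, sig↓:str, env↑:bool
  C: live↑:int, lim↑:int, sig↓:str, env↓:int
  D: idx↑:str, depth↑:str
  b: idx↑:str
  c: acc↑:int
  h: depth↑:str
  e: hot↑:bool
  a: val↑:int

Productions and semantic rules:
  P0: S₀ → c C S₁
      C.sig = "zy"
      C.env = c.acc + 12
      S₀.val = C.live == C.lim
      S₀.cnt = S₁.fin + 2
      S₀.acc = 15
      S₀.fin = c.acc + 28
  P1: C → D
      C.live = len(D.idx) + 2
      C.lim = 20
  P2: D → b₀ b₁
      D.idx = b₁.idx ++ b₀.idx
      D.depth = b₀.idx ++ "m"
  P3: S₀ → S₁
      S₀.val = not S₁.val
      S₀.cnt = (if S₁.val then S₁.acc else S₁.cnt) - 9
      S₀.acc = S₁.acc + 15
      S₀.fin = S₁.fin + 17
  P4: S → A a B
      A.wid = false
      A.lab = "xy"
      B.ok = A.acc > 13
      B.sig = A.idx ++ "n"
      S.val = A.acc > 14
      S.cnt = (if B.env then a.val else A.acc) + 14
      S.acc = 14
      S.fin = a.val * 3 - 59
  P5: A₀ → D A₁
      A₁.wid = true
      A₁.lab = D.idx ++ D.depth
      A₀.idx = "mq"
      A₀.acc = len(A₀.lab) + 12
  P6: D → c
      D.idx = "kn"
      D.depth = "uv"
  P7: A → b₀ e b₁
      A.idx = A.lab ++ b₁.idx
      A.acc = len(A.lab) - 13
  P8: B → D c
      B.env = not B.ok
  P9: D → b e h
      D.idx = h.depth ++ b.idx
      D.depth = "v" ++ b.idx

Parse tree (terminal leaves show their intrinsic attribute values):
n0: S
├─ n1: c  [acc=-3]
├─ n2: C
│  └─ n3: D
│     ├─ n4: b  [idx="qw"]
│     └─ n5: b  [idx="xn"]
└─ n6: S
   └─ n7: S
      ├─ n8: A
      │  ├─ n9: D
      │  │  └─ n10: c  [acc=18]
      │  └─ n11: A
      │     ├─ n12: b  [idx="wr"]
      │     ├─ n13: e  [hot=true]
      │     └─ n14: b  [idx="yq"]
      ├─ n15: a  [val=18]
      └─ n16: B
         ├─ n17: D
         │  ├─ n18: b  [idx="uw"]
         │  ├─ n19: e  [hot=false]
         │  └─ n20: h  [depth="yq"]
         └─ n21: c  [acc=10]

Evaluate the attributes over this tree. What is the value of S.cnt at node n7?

1. n1.acc = -3  [terminal]
2. n2.sig = "zy"  ["zy"]
3. n2.env = 9  [c.acc + 12]
4. n4.idx = "qw"  [terminal]
5. n5.idx = "xn"  [terminal]
6. n3.idx = "xnqw"  [b₁.idx ++ b₀.idx]
7. n3.depth = "qwm"  [b₀.idx ++ "m"]
8. n2.live = 6  [len(D.idx) + 2]
9. n2.lim = 20  [20]
10. n8.wid = false  [false]
11. n8.lab = "xy"  ["xy"]
12. n10.acc = 18  [terminal]
13. n9.idx = "kn"  ["kn"]
14. n9.depth = "uv"  ["uv"]
15. n11.wid = true  [true]
16. n11.lab = "knuv"  [D.idx ++ D.depth]
17. n12.idx = "wr"  [terminal]
18. n13.hot = true  [terminal]
19. n14.idx = "yq"  [terminal]
20. n11.idx = "knuvyq"  [A.lab ++ b₁.idx]
21. n11.acc = -9  [len(A.lab) - 13]
22. n8.idx = "mq"  ["mq"]
23. n8.acc = 14  [len(A₀.lab) + 12]
24. n15.val = 18  [terminal]
25. n16.ok = true  [A.acc > 13]
26. n16.sig = "mqn"  [A.idx ++ "n"]
27. n18.idx = "uw"  [terminal]
28. n19.hot = false  [terminal]
29. n20.depth = "yq"  [terminal]
30. n17.idx = "yquw"  [h.depth ++ b.idx]
31. n17.depth = "vuw"  ["v" ++ b.idx]
32. n21.acc = 10  [terminal]
33. n16.env = false  [not B.ok]
34. n7.val = false  [A.acc > 14]
35. n7.cnt = 28  [(if B.env then a.val else A.acc) + 14]
36. n7.acc = 14  [14]
37. n7.fin = -5  [a.val * 3 - 59]
38. n6.val = true  [not S₁.val]
39. n6.cnt = 19  [(if S₁.val then S₁.acc else S₁.cnt) - 9]
40. n6.acc = 29  [S₁.acc + 15]
41. n6.fin = 12  [S₁.fin + 17]
42. n0.val = false  [C.live == C.lim]
43. n0.cnt = 14  [S₁.fin + 2]
44. n0.acc = 15  [15]
45. n0.fin = 25  [c.acc + 28]

28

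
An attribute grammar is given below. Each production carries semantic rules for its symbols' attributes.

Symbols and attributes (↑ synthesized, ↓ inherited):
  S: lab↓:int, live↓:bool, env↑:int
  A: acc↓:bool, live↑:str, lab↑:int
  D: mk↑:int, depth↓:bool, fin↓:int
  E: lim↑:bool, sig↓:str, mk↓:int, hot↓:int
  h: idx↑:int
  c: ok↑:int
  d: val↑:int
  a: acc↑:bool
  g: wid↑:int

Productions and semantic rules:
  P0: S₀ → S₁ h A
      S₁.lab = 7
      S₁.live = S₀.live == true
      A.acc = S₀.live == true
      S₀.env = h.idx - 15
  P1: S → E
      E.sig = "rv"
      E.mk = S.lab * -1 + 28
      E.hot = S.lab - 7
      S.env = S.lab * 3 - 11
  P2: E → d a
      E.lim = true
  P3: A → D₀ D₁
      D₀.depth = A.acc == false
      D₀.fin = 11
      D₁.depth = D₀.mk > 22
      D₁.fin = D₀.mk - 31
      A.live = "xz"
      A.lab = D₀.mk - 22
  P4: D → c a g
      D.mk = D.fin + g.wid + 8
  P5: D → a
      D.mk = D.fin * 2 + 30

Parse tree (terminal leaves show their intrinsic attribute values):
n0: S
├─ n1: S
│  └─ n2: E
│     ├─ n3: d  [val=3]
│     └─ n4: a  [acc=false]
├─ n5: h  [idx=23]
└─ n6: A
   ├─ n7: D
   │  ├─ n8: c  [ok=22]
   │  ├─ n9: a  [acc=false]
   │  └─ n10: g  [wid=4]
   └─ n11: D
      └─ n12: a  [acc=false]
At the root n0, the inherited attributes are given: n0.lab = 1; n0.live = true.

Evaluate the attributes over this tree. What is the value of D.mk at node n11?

14

1. n0.lab = 1  [given at root]
2. n0.live = true  [given at root]
3. n1.lab = 7  [7]
4. n1.live = true  [S₀.live == true]
5. n2.sig = "rv"  ["rv"]
6. n2.mk = 21  [S.lab * -1 + 28]
7. n2.hot = 0  [S.lab - 7]
8. n3.val = 3  [terminal]
9. n4.acc = false  [terminal]
10. n2.lim = true  [true]
11. n1.env = 10  [S.lab * 3 - 11]
12. n5.idx = 23  [terminal]
13. n6.acc = true  [S₀.live == true]
14. n7.depth = false  [A.acc == false]
15. n7.fin = 11  [11]
16. n8.ok = 22  [terminal]
17. n9.acc = false  [terminal]
18. n10.wid = 4  [terminal]
19. n7.mk = 23  [D.fin + g.wid + 8]
20. n11.depth = true  [D₀.mk > 22]
21. n11.fin = -8  [D₀.mk - 31]
22. n12.acc = false  [terminal]
23. n11.mk = 14  [D.fin * 2 + 30]
24. n6.live = "xz"  ["xz"]
25. n6.lab = 1  [D₀.mk - 22]
26. n0.env = 8  [h.idx - 15]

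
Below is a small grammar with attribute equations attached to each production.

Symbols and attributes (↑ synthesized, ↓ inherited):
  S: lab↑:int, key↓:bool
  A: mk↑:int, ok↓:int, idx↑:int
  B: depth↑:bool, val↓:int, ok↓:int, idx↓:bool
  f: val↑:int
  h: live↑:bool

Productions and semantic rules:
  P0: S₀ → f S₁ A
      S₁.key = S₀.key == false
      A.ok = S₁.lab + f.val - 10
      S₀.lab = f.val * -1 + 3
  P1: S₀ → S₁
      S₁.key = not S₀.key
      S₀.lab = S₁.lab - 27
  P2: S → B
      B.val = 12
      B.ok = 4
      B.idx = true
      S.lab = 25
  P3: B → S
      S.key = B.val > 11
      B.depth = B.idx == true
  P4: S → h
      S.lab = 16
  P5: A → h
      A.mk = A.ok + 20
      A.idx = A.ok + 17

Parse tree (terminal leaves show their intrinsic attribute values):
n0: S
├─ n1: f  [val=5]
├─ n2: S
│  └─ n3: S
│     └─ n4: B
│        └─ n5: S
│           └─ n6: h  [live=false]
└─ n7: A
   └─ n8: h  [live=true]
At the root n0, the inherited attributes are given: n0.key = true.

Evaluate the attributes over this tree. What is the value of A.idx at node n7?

1. n0.key = true  [given at root]
2. n1.val = 5  [terminal]
3. n2.key = false  [S₀.key == false]
4. n3.key = true  [not S₀.key]
5. n4.val = 12  [12]
6. n4.ok = 4  [4]
7. n4.idx = true  [true]
8. n5.key = true  [B.val > 11]
9. n6.live = false  [terminal]
10. n5.lab = 16  [16]
11. n4.depth = true  [B.idx == true]
12. n3.lab = 25  [25]
13. n2.lab = -2  [S₁.lab - 27]
14. n7.ok = -7  [S₁.lab + f.val - 10]
15. n8.live = true  [terminal]
16. n7.mk = 13  [A.ok + 20]
17. n7.idx = 10  [A.ok + 17]
18. n0.lab = -2  [f.val * -1 + 3]

10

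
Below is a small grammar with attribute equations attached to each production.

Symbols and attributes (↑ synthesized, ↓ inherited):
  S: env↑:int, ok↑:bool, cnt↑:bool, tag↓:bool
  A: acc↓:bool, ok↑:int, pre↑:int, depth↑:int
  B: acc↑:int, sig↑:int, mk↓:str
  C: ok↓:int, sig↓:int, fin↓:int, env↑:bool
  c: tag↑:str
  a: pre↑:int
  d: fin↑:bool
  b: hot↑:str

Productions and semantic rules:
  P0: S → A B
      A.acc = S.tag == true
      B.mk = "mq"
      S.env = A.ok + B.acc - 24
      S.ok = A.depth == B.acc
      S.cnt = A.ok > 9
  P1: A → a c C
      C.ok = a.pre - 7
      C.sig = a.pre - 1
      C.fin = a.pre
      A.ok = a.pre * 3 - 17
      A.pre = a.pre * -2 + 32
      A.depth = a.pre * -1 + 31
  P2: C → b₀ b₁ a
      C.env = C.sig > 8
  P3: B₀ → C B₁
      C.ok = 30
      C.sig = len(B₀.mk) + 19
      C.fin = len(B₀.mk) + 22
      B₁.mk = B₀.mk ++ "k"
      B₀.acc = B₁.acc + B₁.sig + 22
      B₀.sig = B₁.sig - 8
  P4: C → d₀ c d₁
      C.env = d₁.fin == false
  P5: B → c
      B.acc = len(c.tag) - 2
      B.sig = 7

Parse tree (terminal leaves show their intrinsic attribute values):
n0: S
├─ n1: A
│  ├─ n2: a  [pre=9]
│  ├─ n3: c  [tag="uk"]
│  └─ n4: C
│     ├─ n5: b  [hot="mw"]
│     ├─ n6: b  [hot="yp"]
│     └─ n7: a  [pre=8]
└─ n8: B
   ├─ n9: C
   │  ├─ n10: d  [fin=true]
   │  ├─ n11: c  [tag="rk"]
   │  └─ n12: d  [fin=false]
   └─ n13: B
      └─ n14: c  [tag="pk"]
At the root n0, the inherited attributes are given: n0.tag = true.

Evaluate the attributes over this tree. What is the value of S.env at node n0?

15

1. n0.tag = true  [given at root]
2. n1.acc = true  [S.tag == true]
3. n2.pre = 9  [terminal]
4. n3.tag = "uk"  [terminal]
5. n4.ok = 2  [a.pre - 7]
6. n4.sig = 8  [a.pre - 1]
7. n4.fin = 9  [a.pre]
8. n5.hot = "mw"  [terminal]
9. n6.hot = "yp"  [terminal]
10. n7.pre = 8  [terminal]
11. n4.env = false  [C.sig > 8]
12. n1.ok = 10  [a.pre * 3 - 17]
13. n1.pre = 14  [a.pre * -2 + 32]
14. n1.depth = 22  [a.pre * -1 + 31]
15. n8.mk = "mq"  ["mq"]
16. n9.ok = 30  [30]
17. n9.sig = 21  [len(B₀.mk) + 19]
18. n9.fin = 24  [len(B₀.mk) + 22]
19. n10.fin = true  [terminal]
20. n11.tag = "rk"  [terminal]
21. n12.fin = false  [terminal]
22. n9.env = true  [d₁.fin == false]
23. n13.mk = "mqk"  [B₀.mk ++ "k"]
24. n14.tag = "pk"  [terminal]
25. n13.acc = 0  [len(c.tag) - 2]
26. n13.sig = 7  [7]
27. n8.acc = 29  [B₁.acc + B₁.sig + 22]
28. n8.sig = -1  [B₁.sig - 8]
29. n0.env = 15  [A.ok + B.acc - 24]
30. n0.ok = false  [A.depth == B.acc]
31. n0.cnt = true  [A.ok > 9]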